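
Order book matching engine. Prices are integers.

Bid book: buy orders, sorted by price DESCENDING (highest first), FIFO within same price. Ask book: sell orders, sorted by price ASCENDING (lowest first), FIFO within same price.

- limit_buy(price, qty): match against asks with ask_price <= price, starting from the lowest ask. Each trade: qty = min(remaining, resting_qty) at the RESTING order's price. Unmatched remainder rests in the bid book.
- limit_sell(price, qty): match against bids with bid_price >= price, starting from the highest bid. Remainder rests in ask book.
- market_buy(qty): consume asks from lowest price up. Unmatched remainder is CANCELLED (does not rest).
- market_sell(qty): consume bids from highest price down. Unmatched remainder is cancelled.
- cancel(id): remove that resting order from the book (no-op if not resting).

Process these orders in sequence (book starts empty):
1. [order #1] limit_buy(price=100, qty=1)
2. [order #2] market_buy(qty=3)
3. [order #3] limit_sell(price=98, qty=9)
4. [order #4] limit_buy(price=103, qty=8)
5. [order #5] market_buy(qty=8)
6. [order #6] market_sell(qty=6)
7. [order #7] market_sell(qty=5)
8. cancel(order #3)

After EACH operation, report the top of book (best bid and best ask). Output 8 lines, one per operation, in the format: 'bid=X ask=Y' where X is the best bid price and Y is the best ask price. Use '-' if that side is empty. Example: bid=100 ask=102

Answer: bid=100 ask=-
bid=100 ask=-
bid=- ask=98
bid=- ask=-
bid=- ask=-
bid=- ask=-
bid=- ask=-
bid=- ask=-

Derivation:
After op 1 [order #1] limit_buy(price=100, qty=1): fills=none; bids=[#1:1@100] asks=[-]
After op 2 [order #2] market_buy(qty=3): fills=none; bids=[#1:1@100] asks=[-]
After op 3 [order #3] limit_sell(price=98, qty=9): fills=#1x#3:1@100; bids=[-] asks=[#3:8@98]
After op 4 [order #4] limit_buy(price=103, qty=8): fills=#4x#3:8@98; bids=[-] asks=[-]
After op 5 [order #5] market_buy(qty=8): fills=none; bids=[-] asks=[-]
After op 6 [order #6] market_sell(qty=6): fills=none; bids=[-] asks=[-]
After op 7 [order #7] market_sell(qty=5): fills=none; bids=[-] asks=[-]
After op 8 cancel(order #3): fills=none; bids=[-] asks=[-]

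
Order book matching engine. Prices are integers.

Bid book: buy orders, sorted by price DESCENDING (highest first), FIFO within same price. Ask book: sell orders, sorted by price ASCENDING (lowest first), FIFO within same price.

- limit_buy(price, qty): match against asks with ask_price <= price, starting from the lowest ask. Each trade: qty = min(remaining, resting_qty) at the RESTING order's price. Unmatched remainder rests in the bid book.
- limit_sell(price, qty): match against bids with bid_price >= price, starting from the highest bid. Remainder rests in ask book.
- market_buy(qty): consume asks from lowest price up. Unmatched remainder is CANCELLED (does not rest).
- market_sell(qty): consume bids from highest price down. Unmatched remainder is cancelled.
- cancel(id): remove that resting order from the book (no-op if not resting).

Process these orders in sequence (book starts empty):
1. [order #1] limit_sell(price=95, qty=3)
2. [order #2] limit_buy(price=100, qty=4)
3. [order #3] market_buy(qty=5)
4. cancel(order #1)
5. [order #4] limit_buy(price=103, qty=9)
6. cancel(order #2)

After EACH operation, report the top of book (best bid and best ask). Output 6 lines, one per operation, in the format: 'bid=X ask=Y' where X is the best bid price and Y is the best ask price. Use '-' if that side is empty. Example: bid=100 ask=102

After op 1 [order #1] limit_sell(price=95, qty=3): fills=none; bids=[-] asks=[#1:3@95]
After op 2 [order #2] limit_buy(price=100, qty=4): fills=#2x#1:3@95; bids=[#2:1@100] asks=[-]
After op 3 [order #3] market_buy(qty=5): fills=none; bids=[#2:1@100] asks=[-]
After op 4 cancel(order #1): fills=none; bids=[#2:1@100] asks=[-]
After op 5 [order #4] limit_buy(price=103, qty=9): fills=none; bids=[#4:9@103 #2:1@100] asks=[-]
After op 6 cancel(order #2): fills=none; bids=[#4:9@103] asks=[-]

Answer: bid=- ask=95
bid=100 ask=-
bid=100 ask=-
bid=100 ask=-
bid=103 ask=-
bid=103 ask=-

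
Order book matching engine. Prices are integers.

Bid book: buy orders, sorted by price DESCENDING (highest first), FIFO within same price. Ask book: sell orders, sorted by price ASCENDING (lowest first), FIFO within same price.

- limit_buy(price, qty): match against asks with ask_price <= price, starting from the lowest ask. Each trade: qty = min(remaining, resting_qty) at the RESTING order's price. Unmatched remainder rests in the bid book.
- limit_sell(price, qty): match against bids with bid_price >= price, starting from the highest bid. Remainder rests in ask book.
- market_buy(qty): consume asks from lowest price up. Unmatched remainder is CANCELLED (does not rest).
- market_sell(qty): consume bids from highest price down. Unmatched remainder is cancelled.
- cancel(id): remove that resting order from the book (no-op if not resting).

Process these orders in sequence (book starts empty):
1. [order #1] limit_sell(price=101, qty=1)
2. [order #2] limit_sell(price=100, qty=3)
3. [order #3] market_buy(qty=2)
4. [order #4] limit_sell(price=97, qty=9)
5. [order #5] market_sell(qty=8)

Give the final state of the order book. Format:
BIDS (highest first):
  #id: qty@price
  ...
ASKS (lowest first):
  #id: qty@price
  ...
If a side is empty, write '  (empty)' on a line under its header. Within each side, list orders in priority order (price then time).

After op 1 [order #1] limit_sell(price=101, qty=1): fills=none; bids=[-] asks=[#1:1@101]
After op 2 [order #2] limit_sell(price=100, qty=3): fills=none; bids=[-] asks=[#2:3@100 #1:1@101]
After op 3 [order #3] market_buy(qty=2): fills=#3x#2:2@100; bids=[-] asks=[#2:1@100 #1:1@101]
After op 4 [order #4] limit_sell(price=97, qty=9): fills=none; bids=[-] asks=[#4:9@97 #2:1@100 #1:1@101]
After op 5 [order #5] market_sell(qty=8): fills=none; bids=[-] asks=[#4:9@97 #2:1@100 #1:1@101]

Answer: BIDS (highest first):
  (empty)
ASKS (lowest first):
  #4: 9@97
  #2: 1@100
  #1: 1@101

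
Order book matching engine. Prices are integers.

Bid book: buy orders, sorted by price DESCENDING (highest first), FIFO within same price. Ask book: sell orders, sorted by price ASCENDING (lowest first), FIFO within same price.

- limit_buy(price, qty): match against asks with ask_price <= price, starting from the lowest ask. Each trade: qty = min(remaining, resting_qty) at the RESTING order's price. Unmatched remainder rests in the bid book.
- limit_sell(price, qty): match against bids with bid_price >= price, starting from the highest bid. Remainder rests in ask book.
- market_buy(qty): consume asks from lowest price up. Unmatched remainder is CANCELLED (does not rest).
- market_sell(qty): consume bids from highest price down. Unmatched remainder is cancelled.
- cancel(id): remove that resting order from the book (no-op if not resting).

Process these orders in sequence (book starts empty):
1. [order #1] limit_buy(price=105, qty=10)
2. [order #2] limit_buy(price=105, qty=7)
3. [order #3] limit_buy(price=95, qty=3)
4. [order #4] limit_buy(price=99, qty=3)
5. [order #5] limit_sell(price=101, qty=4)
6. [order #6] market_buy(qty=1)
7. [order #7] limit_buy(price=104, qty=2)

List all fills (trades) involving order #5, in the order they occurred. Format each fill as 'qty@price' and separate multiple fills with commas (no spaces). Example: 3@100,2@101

Answer: 4@105

Derivation:
After op 1 [order #1] limit_buy(price=105, qty=10): fills=none; bids=[#1:10@105] asks=[-]
After op 2 [order #2] limit_buy(price=105, qty=7): fills=none; bids=[#1:10@105 #2:7@105] asks=[-]
After op 3 [order #3] limit_buy(price=95, qty=3): fills=none; bids=[#1:10@105 #2:7@105 #3:3@95] asks=[-]
After op 4 [order #4] limit_buy(price=99, qty=3): fills=none; bids=[#1:10@105 #2:7@105 #4:3@99 #3:3@95] asks=[-]
After op 5 [order #5] limit_sell(price=101, qty=4): fills=#1x#5:4@105; bids=[#1:6@105 #2:7@105 #4:3@99 #3:3@95] asks=[-]
After op 6 [order #6] market_buy(qty=1): fills=none; bids=[#1:6@105 #2:7@105 #4:3@99 #3:3@95] asks=[-]
After op 7 [order #7] limit_buy(price=104, qty=2): fills=none; bids=[#1:6@105 #2:7@105 #7:2@104 #4:3@99 #3:3@95] asks=[-]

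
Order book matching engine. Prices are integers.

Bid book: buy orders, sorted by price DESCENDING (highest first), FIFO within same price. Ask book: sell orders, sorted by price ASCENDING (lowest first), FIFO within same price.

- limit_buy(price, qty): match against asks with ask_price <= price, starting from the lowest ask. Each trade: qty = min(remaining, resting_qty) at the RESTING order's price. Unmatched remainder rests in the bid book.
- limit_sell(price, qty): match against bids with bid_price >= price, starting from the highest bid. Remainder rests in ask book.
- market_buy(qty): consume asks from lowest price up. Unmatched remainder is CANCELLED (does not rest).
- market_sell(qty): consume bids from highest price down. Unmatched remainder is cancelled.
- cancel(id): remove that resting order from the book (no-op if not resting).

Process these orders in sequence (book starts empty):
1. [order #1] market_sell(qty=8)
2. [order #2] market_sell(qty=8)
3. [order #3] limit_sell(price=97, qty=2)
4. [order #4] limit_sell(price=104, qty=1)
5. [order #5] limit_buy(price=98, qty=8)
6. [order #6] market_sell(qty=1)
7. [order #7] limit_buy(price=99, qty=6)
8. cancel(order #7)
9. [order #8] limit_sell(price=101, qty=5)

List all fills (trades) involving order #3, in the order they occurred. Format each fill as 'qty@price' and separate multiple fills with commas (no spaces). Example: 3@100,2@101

After op 1 [order #1] market_sell(qty=8): fills=none; bids=[-] asks=[-]
After op 2 [order #2] market_sell(qty=8): fills=none; bids=[-] asks=[-]
After op 3 [order #3] limit_sell(price=97, qty=2): fills=none; bids=[-] asks=[#3:2@97]
After op 4 [order #4] limit_sell(price=104, qty=1): fills=none; bids=[-] asks=[#3:2@97 #4:1@104]
After op 5 [order #5] limit_buy(price=98, qty=8): fills=#5x#3:2@97; bids=[#5:6@98] asks=[#4:1@104]
After op 6 [order #6] market_sell(qty=1): fills=#5x#6:1@98; bids=[#5:5@98] asks=[#4:1@104]
After op 7 [order #7] limit_buy(price=99, qty=6): fills=none; bids=[#7:6@99 #5:5@98] asks=[#4:1@104]
After op 8 cancel(order #7): fills=none; bids=[#5:5@98] asks=[#4:1@104]
After op 9 [order #8] limit_sell(price=101, qty=5): fills=none; bids=[#5:5@98] asks=[#8:5@101 #4:1@104]

Answer: 2@97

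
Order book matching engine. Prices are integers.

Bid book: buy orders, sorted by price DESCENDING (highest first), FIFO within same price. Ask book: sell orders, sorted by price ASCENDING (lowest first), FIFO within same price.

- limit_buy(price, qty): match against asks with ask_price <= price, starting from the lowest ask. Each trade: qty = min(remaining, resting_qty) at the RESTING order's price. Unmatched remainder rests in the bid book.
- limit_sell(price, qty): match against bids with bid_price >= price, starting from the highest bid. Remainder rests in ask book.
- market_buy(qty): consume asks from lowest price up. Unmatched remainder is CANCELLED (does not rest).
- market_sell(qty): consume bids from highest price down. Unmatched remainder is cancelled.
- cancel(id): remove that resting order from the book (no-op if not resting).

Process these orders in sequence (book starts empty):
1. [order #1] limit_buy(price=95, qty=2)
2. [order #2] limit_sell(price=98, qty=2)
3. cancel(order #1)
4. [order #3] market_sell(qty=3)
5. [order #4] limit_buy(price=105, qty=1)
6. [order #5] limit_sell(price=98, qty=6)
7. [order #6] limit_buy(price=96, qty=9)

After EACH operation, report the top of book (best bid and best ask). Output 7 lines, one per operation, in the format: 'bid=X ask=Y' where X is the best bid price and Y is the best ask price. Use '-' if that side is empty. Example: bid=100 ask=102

Answer: bid=95 ask=-
bid=95 ask=98
bid=- ask=98
bid=- ask=98
bid=- ask=98
bid=- ask=98
bid=96 ask=98

Derivation:
After op 1 [order #1] limit_buy(price=95, qty=2): fills=none; bids=[#1:2@95] asks=[-]
After op 2 [order #2] limit_sell(price=98, qty=2): fills=none; bids=[#1:2@95] asks=[#2:2@98]
After op 3 cancel(order #1): fills=none; bids=[-] asks=[#2:2@98]
After op 4 [order #3] market_sell(qty=3): fills=none; bids=[-] asks=[#2:2@98]
After op 5 [order #4] limit_buy(price=105, qty=1): fills=#4x#2:1@98; bids=[-] asks=[#2:1@98]
After op 6 [order #5] limit_sell(price=98, qty=6): fills=none; bids=[-] asks=[#2:1@98 #5:6@98]
After op 7 [order #6] limit_buy(price=96, qty=9): fills=none; bids=[#6:9@96] asks=[#2:1@98 #5:6@98]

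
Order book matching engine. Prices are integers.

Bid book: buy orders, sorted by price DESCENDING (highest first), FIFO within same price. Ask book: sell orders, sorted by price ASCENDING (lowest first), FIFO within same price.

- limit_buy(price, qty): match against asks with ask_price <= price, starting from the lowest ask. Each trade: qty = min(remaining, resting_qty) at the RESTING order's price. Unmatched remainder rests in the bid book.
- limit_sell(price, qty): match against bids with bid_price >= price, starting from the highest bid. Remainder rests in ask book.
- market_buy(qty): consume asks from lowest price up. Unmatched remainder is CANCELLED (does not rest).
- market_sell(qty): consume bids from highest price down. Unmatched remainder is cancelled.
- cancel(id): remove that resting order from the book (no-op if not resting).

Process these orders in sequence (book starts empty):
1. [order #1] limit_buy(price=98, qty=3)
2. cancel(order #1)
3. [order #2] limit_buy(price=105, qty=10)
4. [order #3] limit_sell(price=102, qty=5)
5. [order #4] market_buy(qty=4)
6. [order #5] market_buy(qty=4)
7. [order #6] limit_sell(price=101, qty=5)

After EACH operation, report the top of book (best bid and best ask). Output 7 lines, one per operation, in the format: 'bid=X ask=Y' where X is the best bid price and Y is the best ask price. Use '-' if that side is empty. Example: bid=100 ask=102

Answer: bid=98 ask=-
bid=- ask=-
bid=105 ask=-
bid=105 ask=-
bid=105 ask=-
bid=105 ask=-
bid=- ask=-

Derivation:
After op 1 [order #1] limit_buy(price=98, qty=3): fills=none; bids=[#1:3@98] asks=[-]
After op 2 cancel(order #1): fills=none; bids=[-] asks=[-]
After op 3 [order #2] limit_buy(price=105, qty=10): fills=none; bids=[#2:10@105] asks=[-]
After op 4 [order #3] limit_sell(price=102, qty=5): fills=#2x#3:5@105; bids=[#2:5@105] asks=[-]
After op 5 [order #4] market_buy(qty=4): fills=none; bids=[#2:5@105] asks=[-]
After op 6 [order #5] market_buy(qty=4): fills=none; bids=[#2:5@105] asks=[-]
After op 7 [order #6] limit_sell(price=101, qty=5): fills=#2x#6:5@105; bids=[-] asks=[-]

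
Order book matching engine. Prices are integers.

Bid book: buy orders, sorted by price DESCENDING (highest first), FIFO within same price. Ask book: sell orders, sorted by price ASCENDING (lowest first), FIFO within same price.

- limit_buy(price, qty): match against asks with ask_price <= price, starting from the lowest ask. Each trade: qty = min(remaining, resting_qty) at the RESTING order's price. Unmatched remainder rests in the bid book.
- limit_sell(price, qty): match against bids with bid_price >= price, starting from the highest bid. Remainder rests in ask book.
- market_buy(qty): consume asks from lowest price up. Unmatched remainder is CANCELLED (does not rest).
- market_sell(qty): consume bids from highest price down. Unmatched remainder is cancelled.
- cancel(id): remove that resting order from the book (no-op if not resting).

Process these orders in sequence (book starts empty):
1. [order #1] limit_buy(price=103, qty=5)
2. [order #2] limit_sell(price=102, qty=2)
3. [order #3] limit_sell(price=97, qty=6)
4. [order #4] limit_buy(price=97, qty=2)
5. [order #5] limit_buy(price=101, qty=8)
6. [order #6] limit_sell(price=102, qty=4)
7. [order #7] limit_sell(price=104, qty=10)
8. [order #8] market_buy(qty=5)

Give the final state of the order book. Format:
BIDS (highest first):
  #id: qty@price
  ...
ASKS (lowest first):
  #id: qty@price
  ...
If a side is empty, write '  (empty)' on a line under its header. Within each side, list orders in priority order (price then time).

After op 1 [order #1] limit_buy(price=103, qty=5): fills=none; bids=[#1:5@103] asks=[-]
After op 2 [order #2] limit_sell(price=102, qty=2): fills=#1x#2:2@103; bids=[#1:3@103] asks=[-]
After op 3 [order #3] limit_sell(price=97, qty=6): fills=#1x#3:3@103; bids=[-] asks=[#3:3@97]
After op 4 [order #4] limit_buy(price=97, qty=2): fills=#4x#3:2@97; bids=[-] asks=[#3:1@97]
After op 5 [order #5] limit_buy(price=101, qty=8): fills=#5x#3:1@97; bids=[#5:7@101] asks=[-]
After op 6 [order #6] limit_sell(price=102, qty=4): fills=none; bids=[#5:7@101] asks=[#6:4@102]
After op 7 [order #7] limit_sell(price=104, qty=10): fills=none; bids=[#5:7@101] asks=[#6:4@102 #7:10@104]
After op 8 [order #8] market_buy(qty=5): fills=#8x#6:4@102 #8x#7:1@104; bids=[#5:7@101] asks=[#7:9@104]

Answer: BIDS (highest first):
  #5: 7@101
ASKS (lowest first):
  #7: 9@104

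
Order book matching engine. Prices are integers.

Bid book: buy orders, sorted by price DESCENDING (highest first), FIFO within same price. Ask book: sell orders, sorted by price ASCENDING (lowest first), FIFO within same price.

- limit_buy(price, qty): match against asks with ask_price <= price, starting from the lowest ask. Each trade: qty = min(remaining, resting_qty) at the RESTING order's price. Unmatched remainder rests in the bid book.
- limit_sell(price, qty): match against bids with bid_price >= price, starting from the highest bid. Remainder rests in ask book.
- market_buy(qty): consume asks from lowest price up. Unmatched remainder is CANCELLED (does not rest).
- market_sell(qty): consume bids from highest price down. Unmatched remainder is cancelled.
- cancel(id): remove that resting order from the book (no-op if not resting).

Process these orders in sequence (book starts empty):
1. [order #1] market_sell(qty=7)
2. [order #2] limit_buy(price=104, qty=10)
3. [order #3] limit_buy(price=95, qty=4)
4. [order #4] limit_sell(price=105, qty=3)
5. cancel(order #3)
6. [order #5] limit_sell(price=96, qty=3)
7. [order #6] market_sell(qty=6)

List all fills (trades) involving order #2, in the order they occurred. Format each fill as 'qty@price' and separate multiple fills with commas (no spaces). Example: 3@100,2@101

Answer: 3@104,6@104

Derivation:
After op 1 [order #1] market_sell(qty=7): fills=none; bids=[-] asks=[-]
After op 2 [order #2] limit_buy(price=104, qty=10): fills=none; bids=[#2:10@104] asks=[-]
After op 3 [order #3] limit_buy(price=95, qty=4): fills=none; bids=[#2:10@104 #3:4@95] asks=[-]
After op 4 [order #4] limit_sell(price=105, qty=3): fills=none; bids=[#2:10@104 #3:4@95] asks=[#4:3@105]
After op 5 cancel(order #3): fills=none; bids=[#2:10@104] asks=[#4:3@105]
After op 6 [order #5] limit_sell(price=96, qty=3): fills=#2x#5:3@104; bids=[#2:7@104] asks=[#4:3@105]
After op 7 [order #6] market_sell(qty=6): fills=#2x#6:6@104; bids=[#2:1@104] asks=[#4:3@105]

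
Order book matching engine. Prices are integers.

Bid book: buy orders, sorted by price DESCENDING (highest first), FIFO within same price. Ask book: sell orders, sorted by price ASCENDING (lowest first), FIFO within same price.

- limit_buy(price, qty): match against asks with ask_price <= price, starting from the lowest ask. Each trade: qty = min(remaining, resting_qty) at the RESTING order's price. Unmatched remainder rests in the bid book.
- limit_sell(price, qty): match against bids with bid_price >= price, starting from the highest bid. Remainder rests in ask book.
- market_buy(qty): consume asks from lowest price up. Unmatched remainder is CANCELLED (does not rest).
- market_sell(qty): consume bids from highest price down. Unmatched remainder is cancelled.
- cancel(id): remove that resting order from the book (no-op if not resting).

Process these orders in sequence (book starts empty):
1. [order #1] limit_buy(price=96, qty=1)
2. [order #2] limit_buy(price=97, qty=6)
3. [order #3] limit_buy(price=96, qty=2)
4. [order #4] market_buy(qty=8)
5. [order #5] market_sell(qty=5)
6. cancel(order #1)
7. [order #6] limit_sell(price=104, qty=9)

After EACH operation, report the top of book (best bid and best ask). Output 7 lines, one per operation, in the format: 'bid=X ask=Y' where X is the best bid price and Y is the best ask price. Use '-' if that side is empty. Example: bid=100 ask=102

After op 1 [order #1] limit_buy(price=96, qty=1): fills=none; bids=[#1:1@96] asks=[-]
After op 2 [order #2] limit_buy(price=97, qty=6): fills=none; bids=[#2:6@97 #1:1@96] asks=[-]
After op 3 [order #3] limit_buy(price=96, qty=2): fills=none; bids=[#2:6@97 #1:1@96 #3:2@96] asks=[-]
After op 4 [order #4] market_buy(qty=8): fills=none; bids=[#2:6@97 #1:1@96 #3:2@96] asks=[-]
After op 5 [order #5] market_sell(qty=5): fills=#2x#5:5@97; bids=[#2:1@97 #1:1@96 #3:2@96] asks=[-]
After op 6 cancel(order #1): fills=none; bids=[#2:1@97 #3:2@96] asks=[-]
After op 7 [order #6] limit_sell(price=104, qty=9): fills=none; bids=[#2:1@97 #3:2@96] asks=[#6:9@104]

Answer: bid=96 ask=-
bid=97 ask=-
bid=97 ask=-
bid=97 ask=-
bid=97 ask=-
bid=97 ask=-
bid=97 ask=104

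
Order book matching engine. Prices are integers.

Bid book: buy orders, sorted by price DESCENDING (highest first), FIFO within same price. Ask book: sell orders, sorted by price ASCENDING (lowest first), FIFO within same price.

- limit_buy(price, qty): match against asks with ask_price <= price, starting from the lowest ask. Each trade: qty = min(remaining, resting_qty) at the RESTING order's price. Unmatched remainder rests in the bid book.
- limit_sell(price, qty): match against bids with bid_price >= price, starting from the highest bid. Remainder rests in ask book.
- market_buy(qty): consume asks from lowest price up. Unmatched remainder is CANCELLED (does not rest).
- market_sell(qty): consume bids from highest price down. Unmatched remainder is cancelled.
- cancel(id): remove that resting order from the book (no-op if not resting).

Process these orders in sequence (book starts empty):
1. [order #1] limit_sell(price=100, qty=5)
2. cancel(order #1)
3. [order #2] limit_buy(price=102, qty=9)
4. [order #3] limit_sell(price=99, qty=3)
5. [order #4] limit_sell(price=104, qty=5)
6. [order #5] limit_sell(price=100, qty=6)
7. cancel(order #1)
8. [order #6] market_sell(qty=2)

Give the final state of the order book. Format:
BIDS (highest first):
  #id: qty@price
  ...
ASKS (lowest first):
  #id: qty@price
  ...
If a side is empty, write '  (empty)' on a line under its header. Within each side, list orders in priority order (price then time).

Answer: BIDS (highest first):
  (empty)
ASKS (lowest first):
  #4: 5@104

Derivation:
After op 1 [order #1] limit_sell(price=100, qty=5): fills=none; bids=[-] asks=[#1:5@100]
After op 2 cancel(order #1): fills=none; bids=[-] asks=[-]
After op 3 [order #2] limit_buy(price=102, qty=9): fills=none; bids=[#2:9@102] asks=[-]
After op 4 [order #3] limit_sell(price=99, qty=3): fills=#2x#3:3@102; bids=[#2:6@102] asks=[-]
After op 5 [order #4] limit_sell(price=104, qty=5): fills=none; bids=[#2:6@102] asks=[#4:5@104]
After op 6 [order #5] limit_sell(price=100, qty=6): fills=#2x#5:6@102; bids=[-] asks=[#4:5@104]
After op 7 cancel(order #1): fills=none; bids=[-] asks=[#4:5@104]
After op 8 [order #6] market_sell(qty=2): fills=none; bids=[-] asks=[#4:5@104]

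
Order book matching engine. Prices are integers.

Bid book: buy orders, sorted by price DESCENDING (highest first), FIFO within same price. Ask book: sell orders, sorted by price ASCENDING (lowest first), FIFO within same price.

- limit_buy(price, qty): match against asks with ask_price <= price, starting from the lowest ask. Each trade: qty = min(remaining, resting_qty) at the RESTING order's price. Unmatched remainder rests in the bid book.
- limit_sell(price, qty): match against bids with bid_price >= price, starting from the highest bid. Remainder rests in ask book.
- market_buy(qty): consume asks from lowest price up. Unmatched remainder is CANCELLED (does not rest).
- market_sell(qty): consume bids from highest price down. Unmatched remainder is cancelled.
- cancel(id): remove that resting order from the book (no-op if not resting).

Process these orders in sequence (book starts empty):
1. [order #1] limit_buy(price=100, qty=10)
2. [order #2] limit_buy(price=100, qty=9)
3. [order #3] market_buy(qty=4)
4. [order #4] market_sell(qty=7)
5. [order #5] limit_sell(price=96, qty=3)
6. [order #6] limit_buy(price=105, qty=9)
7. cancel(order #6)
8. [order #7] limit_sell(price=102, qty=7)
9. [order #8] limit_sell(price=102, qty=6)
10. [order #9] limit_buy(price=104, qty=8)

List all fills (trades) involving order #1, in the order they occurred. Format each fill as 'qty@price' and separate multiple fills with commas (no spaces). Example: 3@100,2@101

After op 1 [order #1] limit_buy(price=100, qty=10): fills=none; bids=[#1:10@100] asks=[-]
After op 2 [order #2] limit_buy(price=100, qty=9): fills=none; bids=[#1:10@100 #2:9@100] asks=[-]
After op 3 [order #3] market_buy(qty=4): fills=none; bids=[#1:10@100 #2:9@100] asks=[-]
After op 4 [order #4] market_sell(qty=7): fills=#1x#4:7@100; bids=[#1:3@100 #2:9@100] asks=[-]
After op 5 [order #5] limit_sell(price=96, qty=3): fills=#1x#5:3@100; bids=[#2:9@100] asks=[-]
After op 6 [order #6] limit_buy(price=105, qty=9): fills=none; bids=[#6:9@105 #2:9@100] asks=[-]
After op 7 cancel(order #6): fills=none; bids=[#2:9@100] asks=[-]
After op 8 [order #7] limit_sell(price=102, qty=7): fills=none; bids=[#2:9@100] asks=[#7:7@102]
After op 9 [order #8] limit_sell(price=102, qty=6): fills=none; bids=[#2:9@100] asks=[#7:7@102 #8:6@102]
After op 10 [order #9] limit_buy(price=104, qty=8): fills=#9x#7:7@102 #9x#8:1@102; bids=[#2:9@100] asks=[#8:5@102]

Answer: 7@100,3@100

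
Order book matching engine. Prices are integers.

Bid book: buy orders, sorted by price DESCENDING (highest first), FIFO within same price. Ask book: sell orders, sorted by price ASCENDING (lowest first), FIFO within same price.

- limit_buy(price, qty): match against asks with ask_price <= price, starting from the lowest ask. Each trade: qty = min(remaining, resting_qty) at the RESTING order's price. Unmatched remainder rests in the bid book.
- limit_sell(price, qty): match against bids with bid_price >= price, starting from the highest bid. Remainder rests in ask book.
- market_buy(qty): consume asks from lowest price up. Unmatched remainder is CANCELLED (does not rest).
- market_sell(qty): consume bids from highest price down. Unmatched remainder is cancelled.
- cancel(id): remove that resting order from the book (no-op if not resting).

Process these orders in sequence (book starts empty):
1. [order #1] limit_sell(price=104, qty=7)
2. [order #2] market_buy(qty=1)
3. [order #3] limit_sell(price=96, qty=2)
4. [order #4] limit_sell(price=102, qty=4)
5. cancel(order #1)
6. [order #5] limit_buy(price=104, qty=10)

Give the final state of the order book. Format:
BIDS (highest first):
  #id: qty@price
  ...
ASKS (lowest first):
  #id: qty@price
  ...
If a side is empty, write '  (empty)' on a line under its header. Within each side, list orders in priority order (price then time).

After op 1 [order #1] limit_sell(price=104, qty=7): fills=none; bids=[-] asks=[#1:7@104]
After op 2 [order #2] market_buy(qty=1): fills=#2x#1:1@104; bids=[-] asks=[#1:6@104]
After op 3 [order #3] limit_sell(price=96, qty=2): fills=none; bids=[-] asks=[#3:2@96 #1:6@104]
After op 4 [order #4] limit_sell(price=102, qty=4): fills=none; bids=[-] asks=[#3:2@96 #4:4@102 #1:6@104]
After op 5 cancel(order #1): fills=none; bids=[-] asks=[#3:2@96 #4:4@102]
After op 6 [order #5] limit_buy(price=104, qty=10): fills=#5x#3:2@96 #5x#4:4@102; bids=[#5:4@104] asks=[-]

Answer: BIDS (highest first):
  #5: 4@104
ASKS (lowest first):
  (empty)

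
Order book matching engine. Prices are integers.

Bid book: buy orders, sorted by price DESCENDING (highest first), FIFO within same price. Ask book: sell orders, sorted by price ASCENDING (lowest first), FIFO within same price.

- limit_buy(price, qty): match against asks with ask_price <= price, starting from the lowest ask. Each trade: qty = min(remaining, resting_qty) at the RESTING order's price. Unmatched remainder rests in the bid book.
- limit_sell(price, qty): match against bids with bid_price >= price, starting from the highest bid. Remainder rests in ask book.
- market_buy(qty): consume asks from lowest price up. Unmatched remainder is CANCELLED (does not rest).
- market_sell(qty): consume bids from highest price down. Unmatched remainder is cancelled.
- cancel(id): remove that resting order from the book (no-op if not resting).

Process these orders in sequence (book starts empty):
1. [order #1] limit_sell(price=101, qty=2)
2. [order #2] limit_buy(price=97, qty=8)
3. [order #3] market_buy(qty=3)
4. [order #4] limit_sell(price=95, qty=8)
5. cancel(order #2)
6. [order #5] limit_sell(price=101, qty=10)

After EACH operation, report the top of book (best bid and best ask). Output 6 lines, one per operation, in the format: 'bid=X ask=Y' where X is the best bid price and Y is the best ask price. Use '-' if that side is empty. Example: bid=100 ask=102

Answer: bid=- ask=101
bid=97 ask=101
bid=97 ask=-
bid=- ask=-
bid=- ask=-
bid=- ask=101

Derivation:
After op 1 [order #1] limit_sell(price=101, qty=2): fills=none; bids=[-] asks=[#1:2@101]
After op 2 [order #2] limit_buy(price=97, qty=8): fills=none; bids=[#2:8@97] asks=[#1:2@101]
After op 3 [order #3] market_buy(qty=3): fills=#3x#1:2@101; bids=[#2:8@97] asks=[-]
After op 4 [order #4] limit_sell(price=95, qty=8): fills=#2x#4:8@97; bids=[-] asks=[-]
After op 5 cancel(order #2): fills=none; bids=[-] asks=[-]
After op 6 [order #5] limit_sell(price=101, qty=10): fills=none; bids=[-] asks=[#5:10@101]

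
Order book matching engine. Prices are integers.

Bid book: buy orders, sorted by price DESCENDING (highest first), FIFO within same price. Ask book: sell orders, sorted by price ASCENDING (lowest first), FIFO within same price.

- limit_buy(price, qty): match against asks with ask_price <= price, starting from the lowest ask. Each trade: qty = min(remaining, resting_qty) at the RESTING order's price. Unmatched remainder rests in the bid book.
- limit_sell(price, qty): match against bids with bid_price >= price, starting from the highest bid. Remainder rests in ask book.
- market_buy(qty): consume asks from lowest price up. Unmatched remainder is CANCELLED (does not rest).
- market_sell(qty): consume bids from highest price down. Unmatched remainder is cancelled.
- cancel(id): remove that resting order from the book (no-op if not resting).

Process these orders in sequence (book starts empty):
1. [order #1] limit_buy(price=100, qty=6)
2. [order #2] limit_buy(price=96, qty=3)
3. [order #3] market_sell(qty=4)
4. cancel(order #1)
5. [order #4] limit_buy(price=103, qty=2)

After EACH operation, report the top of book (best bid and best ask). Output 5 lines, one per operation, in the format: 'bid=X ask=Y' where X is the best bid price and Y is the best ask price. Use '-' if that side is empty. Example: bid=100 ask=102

After op 1 [order #1] limit_buy(price=100, qty=6): fills=none; bids=[#1:6@100] asks=[-]
After op 2 [order #2] limit_buy(price=96, qty=3): fills=none; bids=[#1:6@100 #2:3@96] asks=[-]
After op 3 [order #3] market_sell(qty=4): fills=#1x#3:4@100; bids=[#1:2@100 #2:3@96] asks=[-]
After op 4 cancel(order #1): fills=none; bids=[#2:3@96] asks=[-]
After op 5 [order #4] limit_buy(price=103, qty=2): fills=none; bids=[#4:2@103 #2:3@96] asks=[-]

Answer: bid=100 ask=-
bid=100 ask=-
bid=100 ask=-
bid=96 ask=-
bid=103 ask=-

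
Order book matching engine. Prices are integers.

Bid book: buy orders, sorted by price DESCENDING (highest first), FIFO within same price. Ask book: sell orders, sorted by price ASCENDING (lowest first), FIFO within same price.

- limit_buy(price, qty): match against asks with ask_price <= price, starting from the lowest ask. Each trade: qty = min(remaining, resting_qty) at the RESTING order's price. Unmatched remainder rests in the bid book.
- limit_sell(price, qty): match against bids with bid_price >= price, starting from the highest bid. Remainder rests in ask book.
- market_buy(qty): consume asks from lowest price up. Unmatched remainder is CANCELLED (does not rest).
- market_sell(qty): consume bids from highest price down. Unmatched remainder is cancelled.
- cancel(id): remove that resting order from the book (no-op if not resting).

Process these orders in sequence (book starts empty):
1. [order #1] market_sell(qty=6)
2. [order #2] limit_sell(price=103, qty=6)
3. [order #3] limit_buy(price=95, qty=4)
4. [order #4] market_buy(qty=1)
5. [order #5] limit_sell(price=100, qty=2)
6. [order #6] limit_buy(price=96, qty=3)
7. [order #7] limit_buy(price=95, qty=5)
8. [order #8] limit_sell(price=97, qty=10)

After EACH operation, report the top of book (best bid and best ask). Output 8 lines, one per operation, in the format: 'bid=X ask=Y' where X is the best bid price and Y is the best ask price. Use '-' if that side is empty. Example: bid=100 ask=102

Answer: bid=- ask=-
bid=- ask=103
bid=95 ask=103
bid=95 ask=103
bid=95 ask=100
bid=96 ask=100
bid=96 ask=100
bid=96 ask=97

Derivation:
After op 1 [order #1] market_sell(qty=6): fills=none; bids=[-] asks=[-]
After op 2 [order #2] limit_sell(price=103, qty=6): fills=none; bids=[-] asks=[#2:6@103]
After op 3 [order #3] limit_buy(price=95, qty=4): fills=none; bids=[#3:4@95] asks=[#2:6@103]
After op 4 [order #4] market_buy(qty=1): fills=#4x#2:1@103; bids=[#3:4@95] asks=[#2:5@103]
After op 5 [order #5] limit_sell(price=100, qty=2): fills=none; bids=[#3:4@95] asks=[#5:2@100 #2:5@103]
After op 6 [order #6] limit_buy(price=96, qty=3): fills=none; bids=[#6:3@96 #3:4@95] asks=[#5:2@100 #2:5@103]
After op 7 [order #7] limit_buy(price=95, qty=5): fills=none; bids=[#6:3@96 #3:4@95 #7:5@95] asks=[#5:2@100 #2:5@103]
After op 8 [order #8] limit_sell(price=97, qty=10): fills=none; bids=[#6:3@96 #3:4@95 #7:5@95] asks=[#8:10@97 #5:2@100 #2:5@103]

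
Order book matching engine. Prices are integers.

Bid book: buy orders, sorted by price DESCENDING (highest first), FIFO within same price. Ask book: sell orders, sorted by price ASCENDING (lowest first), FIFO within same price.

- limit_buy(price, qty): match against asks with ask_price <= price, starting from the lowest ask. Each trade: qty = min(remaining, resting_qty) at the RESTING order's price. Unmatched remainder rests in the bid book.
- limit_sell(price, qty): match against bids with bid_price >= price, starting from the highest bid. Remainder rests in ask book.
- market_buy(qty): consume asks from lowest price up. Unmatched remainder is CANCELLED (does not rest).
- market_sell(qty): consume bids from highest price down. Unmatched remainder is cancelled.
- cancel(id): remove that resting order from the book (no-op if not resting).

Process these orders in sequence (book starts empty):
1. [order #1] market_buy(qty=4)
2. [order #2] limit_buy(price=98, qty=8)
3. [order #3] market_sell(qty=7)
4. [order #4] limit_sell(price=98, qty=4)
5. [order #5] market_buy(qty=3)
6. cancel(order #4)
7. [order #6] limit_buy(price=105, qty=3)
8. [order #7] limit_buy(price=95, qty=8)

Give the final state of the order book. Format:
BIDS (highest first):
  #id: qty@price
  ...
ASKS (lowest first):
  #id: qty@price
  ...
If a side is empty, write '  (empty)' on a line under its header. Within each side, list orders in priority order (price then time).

After op 1 [order #1] market_buy(qty=4): fills=none; bids=[-] asks=[-]
After op 2 [order #2] limit_buy(price=98, qty=8): fills=none; bids=[#2:8@98] asks=[-]
After op 3 [order #3] market_sell(qty=7): fills=#2x#3:7@98; bids=[#2:1@98] asks=[-]
After op 4 [order #4] limit_sell(price=98, qty=4): fills=#2x#4:1@98; bids=[-] asks=[#4:3@98]
After op 5 [order #5] market_buy(qty=3): fills=#5x#4:3@98; bids=[-] asks=[-]
After op 6 cancel(order #4): fills=none; bids=[-] asks=[-]
After op 7 [order #6] limit_buy(price=105, qty=3): fills=none; bids=[#6:3@105] asks=[-]
After op 8 [order #7] limit_buy(price=95, qty=8): fills=none; bids=[#6:3@105 #7:8@95] asks=[-]

Answer: BIDS (highest first):
  #6: 3@105
  #7: 8@95
ASKS (lowest first):
  (empty)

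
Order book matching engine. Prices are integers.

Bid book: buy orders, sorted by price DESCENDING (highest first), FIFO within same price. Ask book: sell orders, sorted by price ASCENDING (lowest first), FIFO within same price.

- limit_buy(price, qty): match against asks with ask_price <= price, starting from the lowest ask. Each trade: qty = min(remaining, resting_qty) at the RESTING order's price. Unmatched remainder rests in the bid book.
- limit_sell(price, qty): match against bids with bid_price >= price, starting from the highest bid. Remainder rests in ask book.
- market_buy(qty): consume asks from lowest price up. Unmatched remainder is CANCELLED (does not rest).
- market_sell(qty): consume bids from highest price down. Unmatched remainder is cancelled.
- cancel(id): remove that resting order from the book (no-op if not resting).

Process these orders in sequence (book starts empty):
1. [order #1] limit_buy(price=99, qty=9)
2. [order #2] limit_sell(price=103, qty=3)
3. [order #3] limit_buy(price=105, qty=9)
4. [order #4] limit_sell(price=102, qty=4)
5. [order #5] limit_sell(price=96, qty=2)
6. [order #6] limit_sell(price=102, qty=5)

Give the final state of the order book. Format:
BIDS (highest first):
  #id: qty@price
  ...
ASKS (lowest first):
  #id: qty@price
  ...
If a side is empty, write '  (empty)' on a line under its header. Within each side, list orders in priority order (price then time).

After op 1 [order #1] limit_buy(price=99, qty=9): fills=none; bids=[#1:9@99] asks=[-]
After op 2 [order #2] limit_sell(price=103, qty=3): fills=none; bids=[#1:9@99] asks=[#2:3@103]
After op 3 [order #3] limit_buy(price=105, qty=9): fills=#3x#2:3@103; bids=[#3:6@105 #1:9@99] asks=[-]
After op 4 [order #4] limit_sell(price=102, qty=4): fills=#3x#4:4@105; bids=[#3:2@105 #1:9@99] asks=[-]
After op 5 [order #5] limit_sell(price=96, qty=2): fills=#3x#5:2@105; bids=[#1:9@99] asks=[-]
After op 6 [order #6] limit_sell(price=102, qty=5): fills=none; bids=[#1:9@99] asks=[#6:5@102]

Answer: BIDS (highest first):
  #1: 9@99
ASKS (lowest first):
  #6: 5@102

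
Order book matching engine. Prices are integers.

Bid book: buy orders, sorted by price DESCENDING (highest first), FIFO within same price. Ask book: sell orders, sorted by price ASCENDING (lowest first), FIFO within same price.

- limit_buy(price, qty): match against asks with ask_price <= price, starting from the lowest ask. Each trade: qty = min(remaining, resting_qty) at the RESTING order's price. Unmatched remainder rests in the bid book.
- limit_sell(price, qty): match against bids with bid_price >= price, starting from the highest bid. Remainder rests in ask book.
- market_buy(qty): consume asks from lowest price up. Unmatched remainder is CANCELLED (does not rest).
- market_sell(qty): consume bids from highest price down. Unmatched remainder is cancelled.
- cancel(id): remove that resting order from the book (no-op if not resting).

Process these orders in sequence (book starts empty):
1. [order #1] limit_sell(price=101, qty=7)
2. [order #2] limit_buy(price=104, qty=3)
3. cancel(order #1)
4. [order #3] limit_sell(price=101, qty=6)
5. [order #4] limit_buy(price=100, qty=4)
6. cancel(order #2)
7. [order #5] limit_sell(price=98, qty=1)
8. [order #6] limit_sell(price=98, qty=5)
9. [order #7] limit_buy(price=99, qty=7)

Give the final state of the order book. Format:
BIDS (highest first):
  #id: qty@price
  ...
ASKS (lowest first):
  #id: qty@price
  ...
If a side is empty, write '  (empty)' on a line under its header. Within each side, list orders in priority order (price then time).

After op 1 [order #1] limit_sell(price=101, qty=7): fills=none; bids=[-] asks=[#1:7@101]
After op 2 [order #2] limit_buy(price=104, qty=3): fills=#2x#1:3@101; bids=[-] asks=[#1:4@101]
After op 3 cancel(order #1): fills=none; bids=[-] asks=[-]
After op 4 [order #3] limit_sell(price=101, qty=6): fills=none; bids=[-] asks=[#3:6@101]
After op 5 [order #4] limit_buy(price=100, qty=4): fills=none; bids=[#4:4@100] asks=[#3:6@101]
After op 6 cancel(order #2): fills=none; bids=[#4:4@100] asks=[#3:6@101]
After op 7 [order #5] limit_sell(price=98, qty=1): fills=#4x#5:1@100; bids=[#4:3@100] asks=[#3:6@101]
After op 8 [order #6] limit_sell(price=98, qty=5): fills=#4x#6:3@100; bids=[-] asks=[#6:2@98 #3:6@101]
After op 9 [order #7] limit_buy(price=99, qty=7): fills=#7x#6:2@98; bids=[#7:5@99] asks=[#3:6@101]

Answer: BIDS (highest first):
  #7: 5@99
ASKS (lowest first):
  #3: 6@101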